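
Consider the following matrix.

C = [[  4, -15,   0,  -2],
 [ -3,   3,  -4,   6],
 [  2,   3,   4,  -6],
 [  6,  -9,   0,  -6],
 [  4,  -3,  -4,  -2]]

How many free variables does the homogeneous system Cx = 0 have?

Row reduce to echelon form.
R2 ← R2 + (3/4)·R1: [0, -33/4, -4, 9/2]
R3 ← R3 − (1/2)·R1: [0, 21/2, 4, -5]
R4 ← R4 − (3/2)·R1: [0, 27/2, 0, -3]
R5 ← R5 − R1: [0, 12, -4, 0]
R3 ← R3 + (14/11)·R2: [0, 0, -12/11, 8/11]
R4 ← R4 + (18/11)·R2: [0, 0, -72/11, 48/11]
R5 ← R5 + (16/11)·R2: [0, 0, -108/11, 72/11]
R4 ← R4 − (6)·R3: [0, 0, 0, 0]
R5 ← R5 − (9)·R3: [0, 0, 0, 0]
3 nonzero rows, so rank(C) = 3.
C has 4 columns; by rank–nullity, nullity = 4 − 3 = 1.

1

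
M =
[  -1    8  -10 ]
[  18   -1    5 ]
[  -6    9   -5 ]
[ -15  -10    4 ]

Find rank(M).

Row reduce to echelon form.
R2 ← R2 + (18)·R1: [0, 143, -175]
R3 ← R3 − (6)·R1: [0, -39, 55]
R4 ← R4 − (15)·R1: [0, -130, 154]
R3 ← R3 + (3/11)·R2: [0, 0, 80/11]
R4 ← R4 + (10/11)·R2: [0, 0, -56/11]
R4 ← R4 + (7/10)·R3: [0, 0, 0]
Echelon form has 3 nonzero rows, so rank(M) = 3.

3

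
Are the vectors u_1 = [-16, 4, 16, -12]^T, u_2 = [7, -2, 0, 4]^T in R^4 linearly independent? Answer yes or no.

Form the matrix with these vectors as rows and row reduce.
R2 ← R2 + (7/16)·R1: [0, -1/4, 7, -5/4]
2 nonzero rows, so the 2 vectors span a space of dimension 2.
Since 2 = 2, the vectors are linearly independent.

yes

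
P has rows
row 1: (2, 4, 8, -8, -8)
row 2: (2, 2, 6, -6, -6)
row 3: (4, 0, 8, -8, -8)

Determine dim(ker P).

Row reduce to echelon form.
R2 ← R2 − R1: [0, -2, -2, 2, 2]
R3 ← R3 − (2)·R1: [0, -8, -8, 8, 8]
R3 ← R3 − (4)·R2: [0, 0, 0, 0, 0]
2 nonzero rows, so rank(P) = 2.
P has 5 columns; by rank–nullity, nullity = 5 − 2 = 3.

3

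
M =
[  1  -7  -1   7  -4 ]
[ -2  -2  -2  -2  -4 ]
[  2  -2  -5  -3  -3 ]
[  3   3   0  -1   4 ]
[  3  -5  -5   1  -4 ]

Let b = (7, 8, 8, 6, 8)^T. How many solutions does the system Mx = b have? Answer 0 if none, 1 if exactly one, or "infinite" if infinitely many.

0

Row reduce the augmented matrix [M | b].
R2 ← R2 + (2)·R1: [0, -16, -4, 12, -12, 22]
R3 ← R3 − (2)·R1: [0, 12, -3, -17, 5, -6]
R4 ← R4 − (3)·R1: [0, 24, 3, -22, 16, -15]
R5 ← R5 − (3)·R1: [0, 16, -2, -20, 8, -13]
R3 ← R3 + (3/4)·R2: [0, 0, -6, -8, -4, 21/2]
R4 ← R4 + (3/2)·R2: [0, 0, -3, -4, -2, 18]
R5 ← R5 + R2: [0, 0, -6, -8, -4, 9]
R4 ← R4 − (1/2)·R3: [0, 0, 0, 0, 0, 51/4]
R5 ← R5 − R3: [0, 0, 0, 0, 0, -3/2]
R5 ← R5 + (2/17)·R4: [0, 0, 0, 0, 0, 0]
The echelon form has 4 nonzero rows; the last pivot sits in the augmented column, so rank(M) = 3 but rank([M|b]) = 4.
Since the ranks differ, the system is inconsistent.
It has no solutions.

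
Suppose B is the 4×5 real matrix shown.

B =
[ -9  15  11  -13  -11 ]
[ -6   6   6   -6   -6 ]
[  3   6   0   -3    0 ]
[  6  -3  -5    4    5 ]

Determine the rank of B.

2

Row reduce to echelon form.
R2 ← R2 − (2/3)·R1: [0, -4, -4/3, 8/3, 4/3]
R3 ← R3 + (1/3)·R1: [0, 11, 11/3, -22/3, -11/3]
R4 ← R4 + (2/3)·R1: [0, 7, 7/3, -14/3, -7/3]
R3 ← R3 + (11/4)·R2: [0, 0, 0, 0, 0]
R4 ← R4 + (7/4)·R2: [0, 0, 0, 0, 0]
Echelon form has 2 nonzero rows, so rank(B) = 2.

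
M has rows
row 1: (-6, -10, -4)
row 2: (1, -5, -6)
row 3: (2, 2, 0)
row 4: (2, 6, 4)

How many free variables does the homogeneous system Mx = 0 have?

Row reduce to echelon form.
R2 ← R2 + (1/6)·R1: [0, -20/3, -20/3]
R3 ← R3 + (1/3)·R1: [0, -4/3, -4/3]
R4 ← R4 + (1/3)·R1: [0, 8/3, 8/3]
R3 ← R3 − (1/5)·R2: [0, 0, 0]
R4 ← R4 + (2/5)·R2: [0, 0, 0]
2 nonzero rows, so rank(M) = 2.
M has 3 columns; by rank–nullity, nullity = 3 − 2 = 1.

1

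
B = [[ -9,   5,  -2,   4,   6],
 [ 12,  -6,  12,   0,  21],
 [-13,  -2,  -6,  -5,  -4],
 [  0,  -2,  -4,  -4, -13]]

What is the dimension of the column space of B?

3

Row reduce to echelon form.
R2 ← R2 + (4/3)·R1: [0, 2/3, 28/3, 16/3, 29]
R3 ← R3 − (13/9)·R1: [0, -83/9, -28/9, -97/9, -38/3]
R3 ← R3 + (83/6)·R2: [0, 0, 126, 63, 777/2]
R4 ← R4 + (3)·R2: [0, 0, 24, 12, 74]
R4 ← R4 − (4/21)·R3: [0, 0, 0, 0, 0]
Echelon form has 3 nonzero rows, so rank(B) = 3.
The column space has dimension equal to the rank: 3.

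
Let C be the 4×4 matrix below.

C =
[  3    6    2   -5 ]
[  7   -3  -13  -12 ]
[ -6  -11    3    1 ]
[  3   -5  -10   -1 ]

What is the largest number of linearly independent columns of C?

Row reduce to echelon form.
R2 ← R2 − (7/3)·R1: [0, -17, -53/3, -1/3]
R3 ← R3 + (2)·R1: [0, 1, 7, -9]
R4 ← R4 − R1: [0, -11, -12, 4]
R3 ← R3 + (1/17)·R2: [0, 0, 304/51, -460/51]
R4 ← R4 − (11/17)·R2: [0, 0, -29/51, 215/51]
R4 ← R4 + (29/304)·R3: [0, 0, 0, 255/76]
Echelon form has 4 nonzero rows, so rank(C) = 4.
The rank gives the maximum number of linearly independent columns: 4.

4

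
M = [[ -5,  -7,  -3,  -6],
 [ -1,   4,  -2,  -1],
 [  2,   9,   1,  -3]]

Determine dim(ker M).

1

Row reduce to echelon form.
R2 ← R2 − (1/5)·R1: [0, 27/5, -7/5, 1/5]
R3 ← R3 + (2/5)·R1: [0, 31/5, -1/5, -27/5]
R3 ← R3 − (31/27)·R2: [0, 0, 38/27, -152/27]
3 nonzero rows, so rank(M) = 3.
M has 4 columns; by rank–nullity, nullity = 4 − 3 = 1.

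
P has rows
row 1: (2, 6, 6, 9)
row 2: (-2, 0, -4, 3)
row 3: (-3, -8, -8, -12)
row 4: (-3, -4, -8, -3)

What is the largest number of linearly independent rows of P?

Row reduce to echelon form.
R2 ← R2 + R1: [0, 6, 2, 12]
R3 ← R3 + (3/2)·R1: [0, 1, 1, 3/2]
R4 ← R4 + (3/2)·R1: [0, 5, 1, 21/2]
R3 ← R3 − (1/6)·R2: [0, 0, 2/3, -1/2]
R4 ← R4 − (5/6)·R2: [0, 0, -2/3, 1/2]
R4 ← R4 + R3: [0, 0, 0, 0]
Echelon form has 3 nonzero rows, so rank(P) = 3.
The rank gives the maximum number of linearly independent rows: 3.

3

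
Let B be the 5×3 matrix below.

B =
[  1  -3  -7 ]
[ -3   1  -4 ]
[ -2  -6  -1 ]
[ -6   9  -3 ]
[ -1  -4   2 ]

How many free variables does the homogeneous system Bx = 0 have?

Row reduce to echelon form.
R2 ← R2 + (3)·R1: [0, -8, -25]
R3 ← R3 + (2)·R1: [0, -12, -15]
R4 ← R4 + (6)·R1: [0, -9, -45]
R5 ← R5 + R1: [0, -7, -5]
R3 ← R3 − (3/2)·R2: [0, 0, 45/2]
R4 ← R4 − (9/8)·R2: [0, 0, -135/8]
R5 ← R5 − (7/8)·R2: [0, 0, 135/8]
R4 ← R4 + (3/4)·R3: [0, 0, 0]
R5 ← R5 − (3/4)·R3: [0, 0, 0]
3 nonzero rows, so rank(B) = 3.
B has 3 columns; by rank–nullity, nullity = 3 − 3 = 0.

0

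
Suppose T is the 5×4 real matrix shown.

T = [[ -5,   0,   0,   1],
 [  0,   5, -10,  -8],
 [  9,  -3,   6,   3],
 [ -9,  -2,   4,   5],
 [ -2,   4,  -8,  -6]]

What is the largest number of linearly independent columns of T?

Row reduce to echelon form.
R3 ← R3 + (9/5)·R1: [0, -3, 6, 24/5]
R4 ← R4 − (9/5)·R1: [0, -2, 4, 16/5]
R5 ← R5 − (2/5)·R1: [0, 4, -8, -32/5]
R3 ← R3 + (3/5)·R2: [0, 0, 0, 0]
R4 ← R4 + (2/5)·R2: [0, 0, 0, 0]
R5 ← R5 − (4/5)·R2: [0, 0, 0, 0]
Echelon form has 2 nonzero rows, so rank(T) = 2.
The rank gives the maximum number of linearly independent columns: 2.

2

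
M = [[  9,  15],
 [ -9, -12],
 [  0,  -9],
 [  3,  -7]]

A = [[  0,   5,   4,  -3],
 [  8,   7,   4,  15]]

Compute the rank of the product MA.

First compute MA:
[[120, 150,  96, 198],
 [-96, -129, -84, -153],
 [-72, -63, -36, -135],
 [-56, -34, -16, -114]]
Now row reduce the product.
R2 ← R2 + (4/5)·R1: [0, -9, -36/5, 27/5]
R3 ← R3 + (3/5)·R1: [0, 27, 108/5, -81/5]
R4 ← R4 + (7/15)·R1: [0, 36, 144/5, -108/5]
R3 ← R3 + (3)·R2: [0, 0, 0, 0]
R4 ← R4 + (4)·R2: [0, 0, 0, 0]
2 nonzero rows, so rank(MA) = 2.

2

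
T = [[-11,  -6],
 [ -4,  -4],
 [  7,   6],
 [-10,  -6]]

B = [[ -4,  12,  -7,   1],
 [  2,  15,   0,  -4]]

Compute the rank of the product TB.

First compute TB:
[[ 32, -222,  77,  13],
 [  8, -108,  28,  12],
 [-16, 174, -49, -17],
 [ 28, -210,  70,  14]]
Now row reduce the product.
R2 ← R2 − (1/4)·R1: [0, -105/2, 35/4, 35/4]
R3 ← R3 + (1/2)·R1: [0, 63, -21/2, -21/2]
R4 ← R4 − (7/8)·R1: [0, -63/4, 21/8, 21/8]
R3 ← R3 + (6/5)·R2: [0, 0, 0, 0]
R4 ← R4 − (3/10)·R2: [0, 0, 0, 0]
2 nonzero rows, so rank(TB) = 2.

2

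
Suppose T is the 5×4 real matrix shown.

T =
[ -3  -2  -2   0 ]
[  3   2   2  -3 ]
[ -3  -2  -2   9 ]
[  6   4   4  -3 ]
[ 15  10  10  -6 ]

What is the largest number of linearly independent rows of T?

Row reduce to echelon form.
R2 ← R2 + R1: [0, 0, 0, -3]
R3 ← R3 − R1: [0, 0, 0, 9]
R4 ← R4 + (2)·R1: [0, 0, 0, -3]
R5 ← R5 + (5)·R1: [0, 0, 0, -6]
R3 ← R3 + (3)·R2: [0, 0, 0, 0]
R4 ← R4 − R2: [0, 0, 0, 0]
R5 ← R5 − (2)·R2: [0, 0, 0, 0]
Echelon form has 2 nonzero rows, so rank(T) = 2.
The rank gives the maximum number of linearly independent rows: 2.

2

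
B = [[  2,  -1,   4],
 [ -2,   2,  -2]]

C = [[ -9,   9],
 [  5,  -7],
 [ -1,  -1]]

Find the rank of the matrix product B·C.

2

First compute BC:
[[-27,  21],
 [ 30, -30]]
Now row reduce the product.
R2 ← R2 + (10/9)·R1: [0, -20/3]
2 nonzero rows, so rank(BC) = 2.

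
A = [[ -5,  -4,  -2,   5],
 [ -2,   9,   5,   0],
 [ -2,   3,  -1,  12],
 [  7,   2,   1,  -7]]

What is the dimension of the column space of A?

3

Row reduce to echelon form.
R2 ← R2 − (2/5)·R1: [0, 53/5, 29/5, -2]
R3 ← R3 − (2/5)·R1: [0, 23/5, -1/5, 10]
R4 ← R4 + (7/5)·R1: [0, -18/5, -9/5, 0]
R3 ← R3 − (23/53)·R2: [0, 0, -144/53, 576/53]
R4 ← R4 + (18/53)·R2: [0, 0, 9/53, -36/53]
R4 ← R4 + (1/16)·R3: [0, 0, 0, 0]
Echelon form has 3 nonzero rows, so rank(A) = 3.
The column space has dimension equal to the rank: 3.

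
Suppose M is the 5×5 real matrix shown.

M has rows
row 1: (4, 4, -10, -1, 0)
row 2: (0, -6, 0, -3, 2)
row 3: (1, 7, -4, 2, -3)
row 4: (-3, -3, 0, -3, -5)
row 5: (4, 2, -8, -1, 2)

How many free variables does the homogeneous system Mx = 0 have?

Row reduce to echelon form.
R3 ← R3 − (1/4)·R1: [0, 6, -3/2, 9/4, -3]
R4 ← R4 + (3/4)·R1: [0, 0, -15/2, -15/4, -5]
R5 ← R5 − R1: [0, -2, 2, 0, 2]
R3 ← R3 + R2: [0, 0, -3/2, -3/4, -1]
R5 ← R5 − (1/3)·R2: [0, 0, 2, 1, 4/3]
R4 ← R4 − (5)·R3: [0, 0, 0, 0, 0]
R5 ← R5 + (4/3)·R3: [0, 0, 0, 0, 0]
3 nonzero rows, so rank(M) = 3.
M has 5 columns; by rank–nullity, nullity = 5 − 3 = 2.

2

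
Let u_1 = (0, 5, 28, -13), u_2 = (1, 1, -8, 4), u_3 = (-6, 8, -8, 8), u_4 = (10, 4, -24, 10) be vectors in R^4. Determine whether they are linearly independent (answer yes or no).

Form the matrix with these vectors as rows and row reduce.
Swap R1 ↔ R2
R3 ← R3 + (6)·R1: [0, 14, -56, 32]
R4 ← R4 − (10)·R1: [0, -6, 56, -30]
R3 ← R3 − (14/5)·R2: [0, 0, -672/5, 342/5]
R4 ← R4 + (6/5)·R2: [0, 0, 448/5, -228/5]
R4 ← R4 + (2/3)·R3: [0, 0, 0, 0]
3 nonzero rows, so the 4 vectors span a space of dimension 3.
Since 3 < 4, the vectors are linearly dependent.

no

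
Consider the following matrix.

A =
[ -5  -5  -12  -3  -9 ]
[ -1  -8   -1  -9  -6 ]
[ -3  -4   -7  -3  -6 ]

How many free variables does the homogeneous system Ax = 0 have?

3

Row reduce to echelon form.
R2 ← R2 − (1/5)·R1: [0, -7, 7/5, -42/5, -21/5]
R3 ← R3 − (3/5)·R1: [0, -1, 1/5, -6/5, -3/5]
R3 ← R3 − (1/7)·R2: [0, 0, 0, 0, 0]
2 nonzero rows, so rank(A) = 2.
A has 5 columns; by rank–nullity, nullity = 5 − 2 = 3.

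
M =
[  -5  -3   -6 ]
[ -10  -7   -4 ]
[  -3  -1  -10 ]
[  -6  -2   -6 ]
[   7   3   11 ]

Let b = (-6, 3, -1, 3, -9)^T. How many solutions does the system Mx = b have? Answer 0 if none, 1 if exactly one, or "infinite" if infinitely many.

Row reduce the augmented matrix [M | b].
R2 ← R2 − (2)·R1: [0, -1, 8, 15]
R3 ← R3 − (3/5)·R1: [0, 4/5, -32/5, 13/5]
R4 ← R4 − (6/5)·R1: [0, 8/5, 6/5, 51/5]
R5 ← R5 + (7/5)·R1: [0, -6/5, 13/5, -87/5]
R3 ← R3 + (4/5)·R2: [0, 0, 0, 73/5]
R4 ← R4 + (8/5)·R2: [0, 0, 14, 171/5]
R5 ← R5 − (6/5)·R2: [0, 0, -7, -177/5]
Swap R3 ↔ R4
R5 ← R5 + (1/2)·R3: [0, 0, 0, -183/10]
R5 ← R5 + (183/146)·R4: [0, 0, 0, 0]
The echelon form has 4 nonzero rows; the last pivot sits in the augmented column, so rank(M) = 3 but rank([M|b]) = 4.
Since the ranks differ, the system is inconsistent.
It has no solutions.

0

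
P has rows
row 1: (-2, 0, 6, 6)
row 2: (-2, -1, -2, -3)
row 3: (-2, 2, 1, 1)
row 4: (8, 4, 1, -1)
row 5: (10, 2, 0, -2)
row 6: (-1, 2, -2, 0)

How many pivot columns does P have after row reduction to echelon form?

4

Row reduce to echelon form.
R2 ← R2 − R1: [0, -1, -8, -9]
R3 ← R3 − R1: [0, 2, -5, -5]
R4 ← R4 + (4)·R1: [0, 4, 25, 23]
R5 ← R5 + (5)·R1: [0, 2, 30, 28]
R6 ← R6 − (1/2)·R1: [0, 2, -5, -3]
R3 ← R3 + (2)·R2: [0, 0, -21, -23]
R4 ← R4 + (4)·R2: [0, 0, -7, -13]
R5 ← R5 + (2)·R2: [0, 0, 14, 10]
R6 ← R6 + (2)·R2: [0, 0, -21, -21]
R4 ← R4 − (1/3)·R3: [0, 0, 0, -16/3]
R5 ← R5 + (2/3)·R3: [0, 0, 0, -16/3]
R6 ← R6 − R3: [0, 0, 0, 2]
R5 ← R5 − R4: [0, 0, 0, 0]
R6 ← R6 + (3/8)·R4: [0, 0, 0, 0]
Echelon form has 4 nonzero rows, so rank(P) = 4.
Each nonzero row contributes one pivot column: 4 pivot columns.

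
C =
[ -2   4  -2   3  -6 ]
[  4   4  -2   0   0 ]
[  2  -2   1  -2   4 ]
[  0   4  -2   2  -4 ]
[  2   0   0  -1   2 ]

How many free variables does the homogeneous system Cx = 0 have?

Row reduce to echelon form.
R2 ← R2 + (2)·R1: [0, 12, -6, 6, -12]
R3 ← R3 + R1: [0, 2, -1, 1, -2]
R5 ← R5 + R1: [0, 4, -2, 2, -4]
R3 ← R3 − (1/6)·R2: [0, 0, 0, 0, 0]
R4 ← R4 − (1/3)·R2: [0, 0, 0, 0, 0]
R5 ← R5 − (1/3)·R2: [0, 0, 0, 0, 0]
2 nonzero rows, so rank(C) = 2.
C has 5 columns; by rank–nullity, nullity = 5 − 2 = 3.

3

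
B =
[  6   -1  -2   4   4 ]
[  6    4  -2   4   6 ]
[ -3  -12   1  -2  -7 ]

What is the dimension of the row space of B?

2

Row reduce to echelon form.
R2 ← R2 − R1: [0, 5, 0, 0, 2]
R3 ← R3 + (1/2)·R1: [0, -25/2, 0, 0, -5]
R3 ← R3 + (5/2)·R2: [0, 0, 0, 0, 0]
Echelon form has 2 nonzero rows, so rank(B) = 2.
The row space has dimension equal to the rank: 2.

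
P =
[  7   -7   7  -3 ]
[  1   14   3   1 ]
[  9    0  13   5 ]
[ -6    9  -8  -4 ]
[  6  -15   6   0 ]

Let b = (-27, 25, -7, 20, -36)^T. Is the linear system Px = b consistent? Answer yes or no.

yes

Row reduce the augmented matrix [P | b].
R2 ← R2 − (1/7)·R1: [0, 15, 2, 10/7, 202/7]
R3 ← R3 − (9/7)·R1: [0, 9, 4, 62/7, 194/7]
R4 ← R4 + (6/7)·R1: [0, 3, -2, -46/7, -22/7]
R5 ← R5 − (6/7)·R1: [0, -9, 0, 18/7, -90/7]
R3 ← R3 − (3/5)·R2: [0, 0, 14/5, 8, 52/5]
R4 ← R4 − (1/5)·R2: [0, 0, -12/5, -48/7, -312/35]
R5 ← R5 + (3/5)·R2: [0, 0, 6/5, 24/7, 156/35]
R4 ← R4 + (6/7)·R3: [0, 0, 0, 0, 0]
R5 ← R5 − (3/7)·R3: [0, 0, 0, 0, 0]
The echelon form has 3 nonzero rows, and every pivot lies in the first 4 columns, so rank(P) = rank([P|b]) = 3.
The system is consistent.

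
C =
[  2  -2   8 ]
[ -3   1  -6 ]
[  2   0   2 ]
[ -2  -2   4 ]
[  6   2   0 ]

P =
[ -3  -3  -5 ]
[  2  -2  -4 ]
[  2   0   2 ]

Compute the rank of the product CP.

First compute CP:
[[  6,  -2,  14],
 [ -1,   7,  -1],
 [ -2,  -6,  -6],
 [ 10,  10,  26],
 [-14, -22, -38]]
Now row reduce the product.
R2 ← R2 + (1/6)·R1: [0, 20/3, 4/3]
R3 ← R3 + (1/3)·R1: [0, -20/3, -4/3]
R4 ← R4 − (5/3)·R1: [0, 40/3, 8/3]
R5 ← R5 + (7/3)·R1: [0, -80/3, -16/3]
R3 ← R3 + R2: [0, 0, 0]
R4 ← R4 − (2)·R2: [0, 0, 0]
R5 ← R5 + (4)·R2: [0, 0, 0]
2 nonzero rows, so rank(CP) = 2.

2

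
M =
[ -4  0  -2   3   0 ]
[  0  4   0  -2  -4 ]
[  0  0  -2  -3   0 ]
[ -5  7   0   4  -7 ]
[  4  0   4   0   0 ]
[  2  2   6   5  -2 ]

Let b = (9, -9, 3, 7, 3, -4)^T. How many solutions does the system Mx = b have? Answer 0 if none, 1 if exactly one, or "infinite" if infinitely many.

0

Row reduce the augmented matrix [M | b].
R4 ← R4 − (5/4)·R1: [0, 7, 5/2, 1/4, -7, -17/4]
R5 ← R5 + R1: [0, 0, 2, 3, 0, 12]
R6 ← R6 + (1/2)·R1: [0, 2, 5, 13/2, -2, 1/2]
R4 ← R4 − (7/4)·R2: [0, 0, 5/2, 15/4, 0, 23/2]
R6 ← R6 − (1/2)·R2: [0, 0, 5, 15/2, 0, 5]
R4 ← R4 + (5/4)·R3: [0, 0, 0, 0, 0, 61/4]
R5 ← R5 + R3: [0, 0, 0, 0, 0, 15]
R6 ← R6 + (5/2)·R3: [0, 0, 0, 0, 0, 25/2]
R5 ← R5 − (60/61)·R4: [0, 0, 0, 0, 0, 0]
R6 ← R6 − (50/61)·R4: [0, 0, 0, 0, 0, 0]
The echelon form has 4 nonzero rows; the last pivot sits in the augmented column, so rank(M) = 3 but rank([M|b]) = 4.
Since the ranks differ, the system is inconsistent.
It has no solutions.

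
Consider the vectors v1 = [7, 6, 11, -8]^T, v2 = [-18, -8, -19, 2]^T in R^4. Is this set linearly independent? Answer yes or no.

yes

Form the matrix with these vectors as rows and row reduce.
R2 ← R2 + (18/7)·R1: [0, 52/7, 65/7, -130/7]
2 nonzero rows, so the 2 vectors span a space of dimension 2.
Since 2 = 2, the vectors are linearly independent.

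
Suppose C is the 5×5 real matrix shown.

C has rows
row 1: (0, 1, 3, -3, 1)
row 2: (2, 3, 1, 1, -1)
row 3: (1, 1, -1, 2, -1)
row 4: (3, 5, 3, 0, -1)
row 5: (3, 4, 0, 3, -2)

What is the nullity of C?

Row reduce to echelon form.
Swap R1 ↔ R2
R3 ← R3 − (1/2)·R1: [0, -1/2, -3/2, 3/2, -1/2]
R4 ← R4 − (3/2)·R1: [0, 1/2, 3/2, -3/2, 1/2]
R5 ← R5 − (3/2)·R1: [0, -1/2, -3/2, 3/2, -1/2]
R3 ← R3 + (1/2)·R2: [0, 0, 0, 0, 0]
R4 ← R4 − (1/2)·R2: [0, 0, 0, 0, 0]
R5 ← R5 + (1/2)·R2: [0, 0, 0, 0, 0]
2 nonzero rows, so rank(C) = 2.
C has 5 columns; by rank–nullity, nullity = 5 − 2 = 3.

3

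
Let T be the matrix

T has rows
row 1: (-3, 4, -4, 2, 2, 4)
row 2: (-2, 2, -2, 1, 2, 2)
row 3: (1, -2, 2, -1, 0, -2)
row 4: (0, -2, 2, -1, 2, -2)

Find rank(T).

2

Row reduce to echelon form.
R2 ← R2 − (2/3)·R1: [0, -2/3, 2/3, -1/3, 2/3, -2/3]
R3 ← R3 + (1/3)·R1: [0, -2/3, 2/3, -1/3, 2/3, -2/3]
R3 ← R3 − R2: [0, 0, 0, 0, 0, 0]
R4 ← R4 − (3)·R2: [0, 0, 0, 0, 0, 0]
Echelon form has 2 nonzero rows, so rank(T) = 2.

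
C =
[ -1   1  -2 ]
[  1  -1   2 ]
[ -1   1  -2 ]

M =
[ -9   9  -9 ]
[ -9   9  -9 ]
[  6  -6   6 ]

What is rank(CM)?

First compute CM:
[[-12,  12, -12],
 [ 12, -12,  12],
 [-12,  12, -12]]
Now row reduce the product.
R2 ← R2 + R1: [0, 0, 0]
R3 ← R3 − R1: [0, 0, 0]
1 nonzero row, so rank(CM) = 1.

1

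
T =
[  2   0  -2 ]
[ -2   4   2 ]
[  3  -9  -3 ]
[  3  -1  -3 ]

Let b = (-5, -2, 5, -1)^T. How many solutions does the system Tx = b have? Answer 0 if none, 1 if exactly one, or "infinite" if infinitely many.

Row reduce the augmented matrix [T | b].
R2 ← R2 + R1: [0, 4, 0, -7]
R3 ← R3 − (3/2)·R1: [0, -9, 0, 25/2]
R4 ← R4 − (3/2)·R1: [0, -1, 0, 13/2]
R3 ← R3 + (9/4)·R2: [0, 0, 0, -13/4]
R4 ← R4 + (1/4)·R2: [0, 0, 0, 19/4]
R4 ← R4 + (19/13)·R3: [0, 0, 0, 0]
The echelon form has 3 nonzero rows; the last pivot sits in the augmented column, so rank(T) = 2 but rank([T|b]) = 3.
Since the ranks differ, the system is inconsistent.
It has no solutions.

0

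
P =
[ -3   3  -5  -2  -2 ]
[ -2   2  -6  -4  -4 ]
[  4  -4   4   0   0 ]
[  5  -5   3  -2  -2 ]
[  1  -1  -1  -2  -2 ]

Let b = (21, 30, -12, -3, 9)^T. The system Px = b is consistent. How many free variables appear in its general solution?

Row reduce the augmented matrix [P | b].
R2 ← R2 − (2/3)·R1: [0, 0, -8/3, -8/3, -8/3, 16]
R3 ← R3 + (4/3)·R1: [0, 0, -8/3, -8/3, -8/3, 16]
R4 ← R4 + (5/3)·R1: [0, 0, -16/3, -16/3, -16/3, 32]
R5 ← R5 + (1/3)·R1: [0, 0, -8/3, -8/3, -8/3, 16]
R3 ← R3 − R2: [0, 0, 0, 0, 0, 0]
R4 ← R4 − (2)·R2: [0, 0, 0, 0, 0, 0]
R5 ← R5 − R2: [0, 0, 0, 0, 0, 0]
The echelon form has 2 nonzero rows, and every pivot lies in the first 5 columns, so rank(P) = rank([P|b]) = 2.
The system is consistent.
Free variables = (unknowns) − (rank) = 5 − 2 = 3.

3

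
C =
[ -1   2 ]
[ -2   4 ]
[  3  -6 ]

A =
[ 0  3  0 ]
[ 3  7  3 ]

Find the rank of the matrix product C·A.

First compute CA:
[[  6,  11,   6],
 [ 12,  22,  12],
 [-18, -33, -18]]
Now row reduce the product.
R2 ← R2 − (2)·R1: [0, 0, 0]
R3 ← R3 + (3)·R1: [0, 0, 0]
1 nonzero row, so rank(CA) = 1.

1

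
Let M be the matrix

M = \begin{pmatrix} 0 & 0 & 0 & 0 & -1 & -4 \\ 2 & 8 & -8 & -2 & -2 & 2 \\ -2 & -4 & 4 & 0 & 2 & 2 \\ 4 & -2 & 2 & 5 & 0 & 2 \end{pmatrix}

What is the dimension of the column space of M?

3

Row reduce to echelon form.
Swap R1 ↔ R2
R3 ← R3 + R1: [0, 4, -4, -2, 0, 4]
R4 ← R4 − (2)·R1: [0, -18, 18, 9, 4, -2]
Swap R2 ↔ R3
R4 ← R4 + (9/2)·R2: [0, 0, 0, 0, 4, 16]
R4 ← R4 + (4)·R3: [0, 0, 0, 0, 0, 0]
Echelon form has 3 nonzero rows, so rank(M) = 3.
The column space has dimension equal to the rank: 3.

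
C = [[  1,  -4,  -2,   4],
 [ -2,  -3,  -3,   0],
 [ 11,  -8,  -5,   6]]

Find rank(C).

3

Row reduce to echelon form.
R2 ← R2 + (2)·R1: [0, -11, -7, 8]
R3 ← R3 − (11)·R1: [0, 36, 17, -38]
R3 ← R3 + (36/11)·R2: [0, 0, -65/11, -130/11]
Echelon form has 3 nonzero rows, so rank(C) = 3.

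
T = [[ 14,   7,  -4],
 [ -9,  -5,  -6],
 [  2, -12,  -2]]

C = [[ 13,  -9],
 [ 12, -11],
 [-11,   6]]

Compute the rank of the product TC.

2

First compute TC:
[[310, -227],
 [-111, 100],
 [-96, 102]]
Now row reduce the product.
R2 ← R2 + (111/310)·R1: [0, 5803/310]
R3 ← R3 + (48/155)·R1: [0, 4914/155]
R3 ← R3 − (1404/829)·R2: [0, 0]
2 nonzero rows, so rank(TC) = 2.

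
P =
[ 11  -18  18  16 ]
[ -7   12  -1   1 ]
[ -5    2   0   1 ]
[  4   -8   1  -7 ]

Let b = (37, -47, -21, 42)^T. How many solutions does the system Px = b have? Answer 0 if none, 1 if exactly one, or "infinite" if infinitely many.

1

Row reduce the augmented matrix [P | b].
R2 ← R2 + (7/11)·R1: [0, 6/11, 115/11, 123/11, -258/11]
R3 ← R3 + (5/11)·R1: [0, -68/11, 90/11, 91/11, -46/11]
R4 ← R4 − (4/11)·R1: [0, -16/11, -61/11, -141/11, 314/11]
R3 ← R3 + (34/3)·R2: [0, 0, 380/3, 135, -270]
R4 ← R4 + (8/3)·R2: [0, 0, 67/3, 17, -34]
R4 ← R4 − (67/380)·R3: [0, 0, 0, -517/76, 517/38]
The echelon form has 4 nonzero rows, and every pivot lies in the first 4 columns, so rank(P) = rank([P|b]) = 4.
The system is consistent.
rank = 4 = number of unknowns, so the solution is unique.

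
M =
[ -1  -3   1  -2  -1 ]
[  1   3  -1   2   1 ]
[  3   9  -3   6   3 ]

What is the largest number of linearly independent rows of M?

Row reduce to echelon form.
R2 ← R2 + R1: [0, 0, 0, 0, 0]
R3 ← R3 + (3)·R1: [0, 0, 0, 0, 0]
Echelon form has 1 nonzero row, so rank(M) = 1.
The rank gives the maximum number of linearly independent rows: 1.

1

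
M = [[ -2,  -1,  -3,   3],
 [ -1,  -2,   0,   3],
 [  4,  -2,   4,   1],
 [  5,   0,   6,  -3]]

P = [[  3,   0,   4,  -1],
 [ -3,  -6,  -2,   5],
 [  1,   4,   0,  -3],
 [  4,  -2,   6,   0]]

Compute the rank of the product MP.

First compute MP:
[[  6, -12,  12,   6],
 [ 15,   6,  18,  -9],
 [ 26,  26,  26, -26],
 [  9,  30,   2, -23]]
Now row reduce the product.
R2 ← R2 − (5/2)·R1: [0, 36, -12, -24]
R3 ← R3 − (13/3)·R1: [0, 78, -26, -52]
R4 ← R4 − (3/2)·R1: [0, 48, -16, -32]
R3 ← R3 − (13/6)·R2: [0, 0, 0, 0]
R4 ← R4 − (4/3)·R2: [0, 0, 0, 0]
2 nonzero rows, so rank(MP) = 2.

2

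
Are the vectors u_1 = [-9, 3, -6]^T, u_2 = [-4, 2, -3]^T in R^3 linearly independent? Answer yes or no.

yes

Form the matrix with these vectors as rows and row reduce.
R2 ← R2 − (4/9)·R1: [0, 2/3, -1/3]
2 nonzero rows, so the 2 vectors span a space of dimension 2.
Since 2 = 2, the vectors are linearly independent.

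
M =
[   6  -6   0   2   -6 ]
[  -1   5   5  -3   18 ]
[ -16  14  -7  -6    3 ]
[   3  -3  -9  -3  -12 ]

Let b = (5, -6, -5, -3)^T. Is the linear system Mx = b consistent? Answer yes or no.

no

Row reduce the augmented matrix [M | b].
R2 ← R2 + (1/6)·R1: [0, 4, 5, -8/3, 17, -31/6]
R3 ← R3 + (8/3)·R1: [0, -2, -7, -2/3, -13, 25/3]
R4 ← R4 − (1/2)·R1: [0, 0, -9, -4, -9, -11/2]
R3 ← R3 + (1/2)·R2: [0, 0, -9/2, -2, -9/2, 23/4]
R4 ← R4 − (2)·R3: [0, 0, 0, 0, 0, -17]
The echelon form has 4 nonzero rows; the last pivot sits in the augmented column, so rank(M) = 3 but rank([M|b]) = 4.
Since the ranks differ, the system is inconsistent.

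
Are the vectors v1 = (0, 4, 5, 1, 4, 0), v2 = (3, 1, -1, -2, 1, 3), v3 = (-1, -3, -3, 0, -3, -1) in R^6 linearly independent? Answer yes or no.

no

Form the matrix with these vectors as rows and row reduce.
Swap R1 ↔ R2
R3 ← R3 + (1/3)·R1: [0, -8/3, -10/3, -2/3, -8/3, 0]
R3 ← R3 + (2/3)·R2: [0, 0, 0, 0, 0, 0]
2 nonzero rows, so the 3 vectors span a space of dimension 2.
Since 2 < 3, the vectors are linearly dependent.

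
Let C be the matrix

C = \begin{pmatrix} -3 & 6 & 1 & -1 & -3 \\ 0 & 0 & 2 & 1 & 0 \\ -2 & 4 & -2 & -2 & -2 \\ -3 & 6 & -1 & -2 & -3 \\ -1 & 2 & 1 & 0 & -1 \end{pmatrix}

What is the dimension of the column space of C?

2

Row reduce to echelon form.
R3 ← R3 − (2/3)·R1: [0, 0, -8/3, -4/3, 0]
R4 ← R4 − R1: [0, 0, -2, -1, 0]
R5 ← R5 − (1/3)·R1: [0, 0, 2/3, 1/3, 0]
R3 ← R3 + (4/3)·R2: [0, 0, 0, 0, 0]
R4 ← R4 + R2: [0, 0, 0, 0, 0]
R5 ← R5 − (1/3)·R2: [0, 0, 0, 0, 0]
Echelon form has 2 nonzero rows, so rank(C) = 2.
The column space has dimension equal to the rank: 2.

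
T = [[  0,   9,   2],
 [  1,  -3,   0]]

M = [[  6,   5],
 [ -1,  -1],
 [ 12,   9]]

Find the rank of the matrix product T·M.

2

First compute TM:
[[ 15,   9],
 [  9,   8]]
Now row reduce the product.
R2 ← R2 − (3/5)·R1: [0, 13/5]
2 nonzero rows, so rank(TM) = 2.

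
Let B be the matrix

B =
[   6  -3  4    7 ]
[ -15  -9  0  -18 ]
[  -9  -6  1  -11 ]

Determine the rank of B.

3

Row reduce to echelon form.
R2 ← R2 + (5/2)·R1: [0, -33/2, 10, -1/2]
R3 ← R3 + (3/2)·R1: [0, -21/2, 7, -1/2]
R3 ← R3 − (7/11)·R2: [0, 0, 7/11, -2/11]
Echelon form has 3 nonzero rows, so rank(B) = 3.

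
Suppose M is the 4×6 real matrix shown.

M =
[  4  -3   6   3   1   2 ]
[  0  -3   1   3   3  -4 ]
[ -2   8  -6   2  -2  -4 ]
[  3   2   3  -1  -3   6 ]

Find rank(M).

Row reduce to echelon form.
R3 ← R3 + (1/2)·R1: [0, 13/2, -3, 7/2, -3/2, -3]
R4 ← R4 − (3/4)·R1: [0, 17/4, -3/2, -13/4, -15/4, 9/2]
R3 ← R3 + (13/6)·R2: [0, 0, -5/6, 10, 5, -35/3]
R4 ← R4 + (17/12)·R2: [0, 0, -1/12, 1, 1/2, -7/6]
R4 ← R4 − (1/10)·R3: [0, 0, 0, 0, 0, 0]
Echelon form has 3 nonzero rows, so rank(M) = 3.

3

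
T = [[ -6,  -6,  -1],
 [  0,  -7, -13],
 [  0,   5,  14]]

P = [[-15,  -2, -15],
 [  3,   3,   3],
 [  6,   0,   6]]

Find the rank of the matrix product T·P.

2

First compute TP:
[[ 66,  -6,  66],
 [-99, -21, -99],
 [ 99,  15,  99]]
Now row reduce the product.
R2 ← R2 + (3/2)·R1: [0, -30, 0]
R3 ← R3 − (3/2)·R1: [0, 24, 0]
R3 ← R3 + (4/5)·R2: [0, 0, 0]
2 nonzero rows, so rank(TP) = 2.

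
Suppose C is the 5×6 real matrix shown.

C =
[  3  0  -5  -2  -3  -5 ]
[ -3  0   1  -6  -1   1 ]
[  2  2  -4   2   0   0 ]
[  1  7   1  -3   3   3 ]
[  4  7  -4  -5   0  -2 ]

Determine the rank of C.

Row reduce to echelon form.
R2 ← R2 + R1: [0, 0, -4, -8, -4, -4]
R3 ← R3 − (2/3)·R1: [0, 2, -2/3, 10/3, 2, 10/3]
R4 ← R4 − (1/3)·R1: [0, 7, 8/3, -7/3, 4, 14/3]
R5 ← R5 − (4/3)·R1: [0, 7, 8/3, -7/3, 4, 14/3]
Swap R2 ↔ R3
R4 ← R4 − (7/2)·R2: [0, 0, 5, -14, -3, -7]
R5 ← R5 − (7/2)·R2: [0, 0, 5, -14, -3, -7]
R4 ← R4 + (5/4)·R3: [0, 0, 0, -24, -8, -12]
R5 ← R5 + (5/4)·R3: [0, 0, 0, -24, -8, -12]
R5 ← R5 − R4: [0, 0, 0, 0, 0, 0]
Echelon form has 4 nonzero rows, so rank(C) = 4.

4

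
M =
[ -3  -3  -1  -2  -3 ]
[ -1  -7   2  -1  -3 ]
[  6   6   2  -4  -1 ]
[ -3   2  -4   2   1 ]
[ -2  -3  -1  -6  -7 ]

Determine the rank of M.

Row reduce to echelon form.
R2 ← R2 − (1/3)·R1: [0, -6, 7/3, -1/3, -2]
R3 ← R3 + (2)·R1: [0, 0, 0, -8, -7]
R4 ← R4 − R1: [0, 5, -3, 4, 4]
R5 ← R5 − (2/3)·R1: [0, -1, -1/3, -14/3, -5]
R4 ← R4 + (5/6)·R2: [0, 0, -19/18, 67/18, 7/3]
R5 ← R5 − (1/6)·R2: [0, 0, -13/18, -83/18, -14/3]
Swap R3 ↔ R4
R5 ← R5 − (13/19)·R3: [0, 0, 0, -136/19, -119/19]
R5 ← R5 − (17/19)·R4: [0, 0, 0, 0, 0]
Echelon form has 4 nonzero rows, so rank(M) = 4.

4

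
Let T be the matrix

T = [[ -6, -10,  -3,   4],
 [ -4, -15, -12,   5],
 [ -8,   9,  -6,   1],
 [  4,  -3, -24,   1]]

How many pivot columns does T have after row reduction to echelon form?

3

Row reduce to echelon form.
R2 ← R2 − (2/3)·R1: [0, -25/3, -10, 7/3]
R3 ← R3 − (4/3)·R1: [0, 67/3, -2, -13/3]
R4 ← R4 + (2/3)·R1: [0, -29/3, -26, 11/3]
R3 ← R3 + (67/25)·R2: [0, 0, -144/5, 48/25]
R4 ← R4 − (29/25)·R2: [0, 0, -72/5, 24/25]
R4 ← R4 − (1/2)·R3: [0, 0, 0, 0]
Echelon form has 3 nonzero rows, so rank(T) = 3.
Each nonzero row contributes one pivot column: 3 pivot columns.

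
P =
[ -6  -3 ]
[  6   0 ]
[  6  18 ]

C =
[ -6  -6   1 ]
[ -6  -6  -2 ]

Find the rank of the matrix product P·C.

2

First compute PC:
[[ 54,  54,   0],
 [-36, -36,   6],
 [-144, -144, -30]]
Now row reduce the product.
R2 ← R2 + (2/3)·R1: [0, 0, 6]
R3 ← R3 + (8/3)·R1: [0, 0, -30]
R3 ← R3 + (5)·R2: [0, 0, 0]
2 nonzero rows, so rank(PC) = 2.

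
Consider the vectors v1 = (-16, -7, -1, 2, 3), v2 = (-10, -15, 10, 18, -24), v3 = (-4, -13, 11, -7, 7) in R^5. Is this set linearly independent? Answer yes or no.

Form the matrix with these vectors as rows and row reduce.
R2 ← R2 − (5/8)·R1: [0, -85/8, 85/8, 67/4, -207/8]
R3 ← R3 − (1/4)·R1: [0, -45/4, 45/4, -15/2, 25/4]
R3 ← R3 − (18/17)·R2: [0, 0, 0, -429/17, 572/17]
3 nonzero rows, so the 3 vectors span a space of dimension 3.
Since 3 = 3, the vectors are linearly independent.

yes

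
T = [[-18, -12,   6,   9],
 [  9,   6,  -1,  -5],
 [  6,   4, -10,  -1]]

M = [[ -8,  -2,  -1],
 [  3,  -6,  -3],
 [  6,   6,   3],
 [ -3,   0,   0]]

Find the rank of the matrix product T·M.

2

First compute TM:
[[117, 144,  72],
 [-45, -60, -30],
 [-93, -96, -48]]
Now row reduce the product.
R2 ← R2 + (5/13)·R1: [0, -60/13, -30/13]
R3 ← R3 + (31/39)·R1: [0, 240/13, 120/13]
R3 ← R3 + (4)·R2: [0, 0, 0]
2 nonzero rows, so rank(TM) = 2.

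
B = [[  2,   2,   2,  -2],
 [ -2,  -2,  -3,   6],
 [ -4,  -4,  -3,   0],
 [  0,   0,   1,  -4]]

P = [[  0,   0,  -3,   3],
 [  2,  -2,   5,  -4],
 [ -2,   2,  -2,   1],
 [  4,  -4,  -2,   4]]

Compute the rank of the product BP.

2

First compute BP:
[[ -8,   8,   4,  -8],
 [ 26, -26, -10,  23],
 [ -2,   2,  -2,   1],
 [-18,  18,   6, -15]]
Now row reduce the product.
R2 ← R2 + (13/4)·R1: [0, 0, 3, -3]
R3 ← R3 − (1/4)·R1: [0, 0, -3, 3]
R4 ← R4 − (9/4)·R1: [0, 0, -3, 3]
R3 ← R3 + R2: [0, 0, 0, 0]
R4 ← R4 + R2: [0, 0, 0, 0]
2 nonzero rows, so rank(BP) = 2.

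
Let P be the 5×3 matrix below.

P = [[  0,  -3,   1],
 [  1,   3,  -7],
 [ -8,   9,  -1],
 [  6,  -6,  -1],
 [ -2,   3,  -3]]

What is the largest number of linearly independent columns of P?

Row reduce to echelon form.
Swap R1 ↔ R2
R3 ← R3 + (8)·R1: [0, 33, -57]
R4 ← R4 − (6)·R1: [0, -24, 41]
R5 ← R5 + (2)·R1: [0, 9, -17]
R3 ← R3 + (11)·R2: [0, 0, -46]
R4 ← R4 − (8)·R2: [0, 0, 33]
R5 ← R5 + (3)·R2: [0, 0, -14]
R4 ← R4 + (33/46)·R3: [0, 0, 0]
R5 ← R5 − (7/23)·R3: [0, 0, 0]
Echelon form has 3 nonzero rows, so rank(P) = 3.
The rank gives the maximum number of linearly independent columns: 3.

3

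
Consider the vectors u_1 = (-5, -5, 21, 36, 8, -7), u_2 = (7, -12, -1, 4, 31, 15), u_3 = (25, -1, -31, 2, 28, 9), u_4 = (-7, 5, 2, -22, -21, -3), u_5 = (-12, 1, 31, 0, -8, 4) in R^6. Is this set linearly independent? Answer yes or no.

Form the matrix with these vectors as rows and row reduce.
R2 ← R2 + (7/5)·R1: [0, -19, 142/5, 272/5, 211/5, 26/5]
R3 ← R3 + (5)·R1: [0, -26, 74, 182, 68, -26]
R4 ← R4 − (7/5)·R1: [0, 12, -137/5, -362/5, -161/5, 34/5]
R5 ← R5 − (12/5)·R1: [0, 13, -97/5, -432/5, -136/5, 104/5]
R3 ← R3 − (26/19)·R2: [0, 0, 3338/95, 10218/95, 974/95, -3146/95]
R4 ← R4 + (12/19)·R2: [0, 0, -899/95, -3614/95, -527/95, 958/95]
R5 ← R5 + (13/19)·R2: [0, 0, 3/95, -4672/95, 159/95, 2314/95]
R4 ← R4 + (899/3338)·R3: [0, 0, 0, -15145/1669, -4650/1669, 1945/1669]
R5 ← R5 − (3/3338)·R3: [0, 0, 0, -82241/1669, 2778/1669, 40703/1669]
R5 ← R5 − (82241/15145)·R4: [0, 0, 0, 0, 50868/3029, 54702/3029]
5 nonzero rows, so the 5 vectors span a space of dimension 5.
Since 5 = 5, the vectors are linearly independent.

yes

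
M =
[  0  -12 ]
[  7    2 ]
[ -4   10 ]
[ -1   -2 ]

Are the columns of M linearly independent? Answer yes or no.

yes

Row reduce M to echelon form.
Swap R1 ↔ R2
R3 ← R3 + (4/7)·R1: [0, 78/7]
R4 ← R4 + (1/7)·R1: [0, -12/7]
R3 ← R3 + (13/14)·R2: [0, 0]
R4 ← R4 − (1/7)·R2: [0, 0]
2 pivots among 2 columns.
Every column is a pivot column, so the columns are linearly independent.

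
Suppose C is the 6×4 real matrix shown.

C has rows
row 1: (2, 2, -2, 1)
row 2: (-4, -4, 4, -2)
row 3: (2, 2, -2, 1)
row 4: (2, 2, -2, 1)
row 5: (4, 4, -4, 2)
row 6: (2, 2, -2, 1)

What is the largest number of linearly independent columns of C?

Row reduce to echelon form.
R2 ← R2 + (2)·R1: [0, 0, 0, 0]
R3 ← R3 − R1: [0, 0, 0, 0]
R4 ← R4 − R1: [0, 0, 0, 0]
R5 ← R5 − (2)·R1: [0, 0, 0, 0]
R6 ← R6 − R1: [0, 0, 0, 0]
Echelon form has 1 nonzero row, so rank(C) = 1.
The rank gives the maximum number of linearly independent columns: 1.

1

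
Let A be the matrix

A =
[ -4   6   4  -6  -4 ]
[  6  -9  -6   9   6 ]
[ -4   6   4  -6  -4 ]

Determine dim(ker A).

Row reduce to echelon form.
R2 ← R2 + (3/2)·R1: [0, 0, 0, 0, 0]
R3 ← R3 − R1: [0, 0, 0, 0, 0]
1 nonzero row, so rank(A) = 1.
A has 5 columns; by rank–nullity, nullity = 5 − 1 = 4.

4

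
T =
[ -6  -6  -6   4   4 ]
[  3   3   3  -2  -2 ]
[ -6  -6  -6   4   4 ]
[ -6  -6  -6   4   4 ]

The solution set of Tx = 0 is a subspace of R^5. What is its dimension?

Row reduce to echelon form.
R2 ← R2 + (1/2)·R1: [0, 0, 0, 0, 0]
R3 ← R3 − R1: [0, 0, 0, 0, 0]
R4 ← R4 − R1: [0, 0, 0, 0, 0]
1 nonzero row, so rank(T) = 1.
T has 5 columns; by rank–nullity, nullity = 5 − 1 = 4.

4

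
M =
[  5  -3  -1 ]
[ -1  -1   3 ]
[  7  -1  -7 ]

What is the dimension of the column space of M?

Row reduce to echelon form.
R2 ← R2 + (1/5)·R1: [0, -8/5, 14/5]
R3 ← R3 − (7/5)·R1: [0, 16/5, -28/5]
R3 ← R3 + (2)·R2: [0, 0, 0]
Echelon form has 2 nonzero rows, so rank(M) = 2.
The column space has dimension equal to the rank: 2.

2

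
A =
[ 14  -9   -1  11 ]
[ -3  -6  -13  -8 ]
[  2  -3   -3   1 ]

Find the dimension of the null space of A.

1

Row reduce to echelon form.
R2 ← R2 + (3/14)·R1: [0, -111/14, -185/14, -79/14]
R3 ← R3 − (1/7)·R1: [0, -12/7, -20/7, -4/7]
R3 ← R3 − (8/37)·R2: [0, 0, 0, 24/37]
3 nonzero rows, so rank(A) = 3.
A has 4 columns; by rank–nullity, nullity = 4 − 3 = 1.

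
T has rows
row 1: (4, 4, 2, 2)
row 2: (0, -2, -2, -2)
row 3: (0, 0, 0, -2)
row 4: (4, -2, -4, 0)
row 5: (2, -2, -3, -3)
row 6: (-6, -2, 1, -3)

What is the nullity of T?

1

Row reduce to echelon form.
R4 ← R4 − R1: [0, -6, -6, -2]
R5 ← R5 − (1/2)·R1: [0, -4, -4, -4]
R6 ← R6 + (3/2)·R1: [0, 4, 4, 0]
R4 ← R4 − (3)·R2: [0, 0, 0, 4]
R5 ← R5 − (2)·R2: [0, 0, 0, 0]
R6 ← R6 + (2)·R2: [0, 0, 0, -4]
R4 ← R4 + (2)·R3: [0, 0, 0, 0]
R6 ← R6 − (2)·R3: [0, 0, 0, 0]
3 nonzero rows, so rank(T) = 3.
T has 4 columns; by rank–nullity, nullity = 4 − 3 = 1.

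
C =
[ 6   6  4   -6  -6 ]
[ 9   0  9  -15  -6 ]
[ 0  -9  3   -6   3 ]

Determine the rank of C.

2

Row reduce to echelon form.
R2 ← R2 − (3/2)·R1: [0, -9, 3, -6, 3]
R3 ← R3 − R2: [0, 0, 0, 0, 0]
Echelon form has 2 nonzero rows, so rank(C) = 2.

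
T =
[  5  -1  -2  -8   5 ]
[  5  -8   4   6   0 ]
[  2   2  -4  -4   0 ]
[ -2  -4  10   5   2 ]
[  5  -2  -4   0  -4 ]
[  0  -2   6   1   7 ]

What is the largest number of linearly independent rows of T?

Row reduce to echelon form.
R2 ← R2 − R1: [0, -7, 6, 14, -5]
R3 ← R3 − (2/5)·R1: [0, 12/5, -16/5, -4/5, -2]
R4 ← R4 + (2/5)·R1: [0, -22/5, 46/5, 9/5, 4]
R5 ← R5 − R1: [0, -1, -2, 8, -9]
R3 ← R3 + (12/35)·R2: [0, 0, -8/7, 4, -26/7]
R4 ← R4 − (22/35)·R2: [0, 0, 38/7, -7, 50/7]
R5 ← R5 − (1/7)·R2: [0, 0, -20/7, 6, -58/7]
R6 ← R6 − (2/7)·R2: [0, 0, 30/7, -3, 59/7]
R4 ← R4 + (19/4)·R3: [0, 0, 0, 12, -21/2]
R5 ← R5 − (5/2)·R3: [0, 0, 0, -4, 1]
R6 ← R6 + (15/4)·R3: [0, 0, 0, 12, -11/2]
R5 ← R5 + (1/3)·R4: [0, 0, 0, 0, -5/2]
R6 ← R6 − R4: [0, 0, 0, 0, 5]
R6 ← R6 + (2)·R5: [0, 0, 0, 0, 0]
Echelon form has 5 nonzero rows, so rank(T) = 5.
The rank gives the maximum number of linearly independent rows: 5.

5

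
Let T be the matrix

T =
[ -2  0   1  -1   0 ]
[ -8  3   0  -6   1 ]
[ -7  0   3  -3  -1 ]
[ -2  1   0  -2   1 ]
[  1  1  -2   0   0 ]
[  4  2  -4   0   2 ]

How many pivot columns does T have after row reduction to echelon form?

3

Row reduce to echelon form.
R2 ← R2 − (4)·R1: [0, 3, -4, -2, 1]
R3 ← R3 − (7/2)·R1: [0, 0, -1/2, 1/2, -1]
R4 ← R4 − R1: [0, 1, -1, -1, 1]
R5 ← R5 + (1/2)·R1: [0, 1, -3/2, -1/2, 0]
R6 ← R6 + (2)·R1: [0, 2, -2, -2, 2]
R4 ← R4 − (1/3)·R2: [0, 0, 1/3, -1/3, 2/3]
R5 ← R5 − (1/3)·R2: [0, 0, -1/6, 1/6, -1/3]
R6 ← R6 − (2/3)·R2: [0, 0, 2/3, -2/3, 4/3]
R4 ← R4 + (2/3)·R3: [0, 0, 0, 0, 0]
R5 ← R5 − (1/3)·R3: [0, 0, 0, 0, 0]
R6 ← R6 + (4/3)·R3: [0, 0, 0, 0, 0]
Echelon form has 3 nonzero rows, so rank(T) = 3.
Each nonzero row contributes one pivot column: 3 pivot columns.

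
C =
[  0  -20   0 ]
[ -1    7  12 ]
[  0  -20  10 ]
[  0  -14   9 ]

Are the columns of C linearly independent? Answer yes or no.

Row reduce C to echelon form.
Swap R1 ↔ R2
R3 ← R3 − R2: [0, 0, 10]
R4 ← R4 − (7/10)·R2: [0, 0, 9]
R4 ← R4 − (9/10)·R3: [0, 0, 0]
3 pivots among 3 columns.
Every column is a pivot column, so the columns are linearly independent.

yes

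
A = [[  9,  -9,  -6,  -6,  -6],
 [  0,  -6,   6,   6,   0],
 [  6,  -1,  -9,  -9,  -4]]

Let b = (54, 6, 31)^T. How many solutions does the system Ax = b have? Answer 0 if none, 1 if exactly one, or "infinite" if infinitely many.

infinite

Row reduce the augmented matrix [A | b].
R3 ← R3 − (2/3)·R1: [0, 5, -5, -5, 0, -5]
R3 ← R3 + (5/6)·R2: [0, 0, 0, 0, 0, 0]
The echelon form has 2 nonzero rows, and every pivot lies in the first 5 columns, so rank(A) = rank([A|b]) = 2.
The system is consistent.
rank = 2 < 5 unknowns, so there are infinitely many solutions.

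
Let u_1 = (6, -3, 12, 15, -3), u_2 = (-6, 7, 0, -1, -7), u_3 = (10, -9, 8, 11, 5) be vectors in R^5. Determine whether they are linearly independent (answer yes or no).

Form the matrix with these vectors as rows and row reduce.
R2 ← R2 + R1: [0, 4, 12, 14, -10]
R3 ← R3 − (5/3)·R1: [0, -4, -12, -14, 10]
R3 ← R3 + R2: [0, 0, 0, 0, 0]
2 nonzero rows, so the 3 vectors span a space of dimension 2.
Since 2 < 3, the vectors are linearly dependent.

no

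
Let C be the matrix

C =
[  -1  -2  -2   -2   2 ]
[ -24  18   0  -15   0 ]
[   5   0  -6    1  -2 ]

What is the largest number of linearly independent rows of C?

3

Row reduce to echelon form.
R2 ← R2 − (24)·R1: [0, 66, 48, 33, -48]
R3 ← R3 + (5)·R1: [0, -10, -16, -9, 8]
R3 ← R3 + (5/33)·R2: [0, 0, -96/11, -4, 8/11]
Echelon form has 3 nonzero rows, so rank(C) = 3.
The rank gives the maximum number of linearly independent rows: 3.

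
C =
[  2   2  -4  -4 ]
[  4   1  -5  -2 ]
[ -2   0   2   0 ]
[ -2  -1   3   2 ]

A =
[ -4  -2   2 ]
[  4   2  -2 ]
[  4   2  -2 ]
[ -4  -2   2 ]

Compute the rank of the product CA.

First compute CA:
[[  0,   0,   0],
 [-24, -12,  12],
 [ 16,   8,  -8],
 [  8,   4,  -4]]
Now row reduce the product.
Swap R1 ↔ R2
R3 ← R3 + (2/3)·R1: [0, 0, 0]
R4 ← R4 + (1/3)·R1: [0, 0, 0]
1 nonzero row, so rank(CA) = 1.

1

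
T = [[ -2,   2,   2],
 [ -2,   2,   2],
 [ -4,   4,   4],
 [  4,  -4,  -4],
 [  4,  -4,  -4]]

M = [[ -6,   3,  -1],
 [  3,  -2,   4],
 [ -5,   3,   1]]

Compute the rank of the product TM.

First compute TM:
[[  8,  -4,  12],
 [  8,  -4,  12],
 [ 16,  -8,  24],
 [-16,   8, -24],
 [-16,   8, -24]]
Now row reduce the product.
R2 ← R2 − R1: [0, 0, 0]
R3 ← R3 − (2)·R1: [0, 0, 0]
R4 ← R4 + (2)·R1: [0, 0, 0]
R5 ← R5 + (2)·R1: [0, 0, 0]
1 nonzero row, so rank(TM) = 1.

1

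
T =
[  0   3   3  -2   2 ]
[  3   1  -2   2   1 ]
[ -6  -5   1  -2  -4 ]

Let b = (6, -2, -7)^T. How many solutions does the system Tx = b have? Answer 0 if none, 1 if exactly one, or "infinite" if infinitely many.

Row reduce the augmented matrix [T | b].
Swap R1 ↔ R2
R3 ← R3 + (2)·R1: [0, -3, -3, 2, -2, -11]
R3 ← R3 + R2: [0, 0, 0, 0, 0, -5]
The echelon form has 3 nonzero rows; the last pivot sits in the augmented column, so rank(T) = 2 but rank([T|b]) = 3.
Since the ranks differ, the system is inconsistent.
It has no solutions.

0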